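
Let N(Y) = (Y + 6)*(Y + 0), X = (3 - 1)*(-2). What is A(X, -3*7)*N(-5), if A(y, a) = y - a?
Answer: -85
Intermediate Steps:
X = -4 (X = 2*(-2) = -4)
N(Y) = Y*(6 + Y) (N(Y) = (6 + Y)*Y = Y*(6 + Y))
A(X, -3*7)*N(-5) = (-4 - (-3)*7)*(-5*(6 - 5)) = (-4 - 1*(-21))*(-5*1) = (-4 + 21)*(-5) = 17*(-5) = -85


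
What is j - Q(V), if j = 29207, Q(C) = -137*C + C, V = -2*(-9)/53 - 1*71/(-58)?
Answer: 45218035/1537 ≈ 29420.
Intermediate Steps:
V = 4807/3074 (V = 18*(1/53) - 71*(-1/58) = 18/53 + 71/58 = 4807/3074 ≈ 1.5638)
Q(C) = -136*C
j - Q(V) = 29207 - (-136)*4807/3074 = 29207 - 1*(-326876/1537) = 29207 + 326876/1537 = 45218035/1537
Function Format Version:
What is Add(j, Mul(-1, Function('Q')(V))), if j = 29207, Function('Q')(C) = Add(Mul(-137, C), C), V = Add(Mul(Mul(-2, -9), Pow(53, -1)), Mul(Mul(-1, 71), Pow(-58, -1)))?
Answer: Rational(45218035, 1537) ≈ 29420.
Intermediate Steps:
V = Rational(4807, 3074) (V = Add(Mul(18, Rational(1, 53)), Mul(-71, Rational(-1, 58))) = Add(Rational(18, 53), Rational(71, 58)) = Rational(4807, 3074) ≈ 1.5638)
Function('Q')(C) = Mul(-136, C)
Add(j, Mul(-1, Function('Q')(V))) = Add(29207, Mul(-1, Mul(-136, Rational(4807, 3074)))) = Add(29207, Mul(-1, Rational(-326876, 1537))) = Add(29207, Rational(326876, 1537)) = Rational(45218035, 1537)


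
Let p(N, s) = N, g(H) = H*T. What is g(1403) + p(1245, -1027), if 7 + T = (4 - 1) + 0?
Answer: -4367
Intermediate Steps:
T = -4 (T = -7 + ((4 - 1) + 0) = -7 + (3 + 0) = -7 + 3 = -4)
g(H) = -4*H (g(H) = H*(-4) = -4*H)
g(1403) + p(1245, -1027) = -4*1403 + 1245 = -5612 + 1245 = -4367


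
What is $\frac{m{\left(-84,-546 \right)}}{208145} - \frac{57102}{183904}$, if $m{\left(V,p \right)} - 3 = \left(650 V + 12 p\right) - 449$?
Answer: $- \frac{87269227}{143904880} \approx -0.60644$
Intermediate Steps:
$m{\left(V,p \right)} = -446 + 12 p + 650 V$ ($m{\left(V,p \right)} = 3 - \left(449 - 650 V - 12 p\right) = 3 + \left(-449 + 12 p + 650 V\right) = -446 + 12 p + 650 V$)
$\frac{m{\left(-84,-546 \right)}}{208145} - \frac{57102}{183904} = \frac{-446 + 12 \left(-546\right) + 650 \left(-84\right)}{208145} - \frac{57102}{183904} = \left(-446 - 6552 - 54600\right) \frac{1}{208145} - \frac{28551}{91952} = \left(-61598\right) \frac{1}{208145} - \frac{28551}{91952} = - \frac{3242}{10955} - \frac{28551}{91952} = - \frac{87269227}{143904880}$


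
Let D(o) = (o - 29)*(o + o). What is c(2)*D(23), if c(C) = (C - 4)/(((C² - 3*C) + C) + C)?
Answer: 276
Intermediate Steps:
D(o) = 2*o*(-29 + o) (D(o) = (-29 + o)*(2*o) = 2*o*(-29 + o))
c(C) = (-4 + C)/(C² - C) (c(C) = (-4 + C)/((C² - 2*C) + C) = (-4 + C)/(C² - C))
c(2)*D(23) = ((-4 + 2)/(2*(-1 + 2)))*(2*23*(-29 + 23)) = ((½)*(-2)/1)*(2*23*(-6)) = ((½)*1*(-2))*(-276) = -1*(-276) = 276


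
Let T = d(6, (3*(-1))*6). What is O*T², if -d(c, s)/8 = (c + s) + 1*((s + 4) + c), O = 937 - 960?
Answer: -588800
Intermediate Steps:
O = -23
d(c, s) = -32 - 16*c - 16*s (d(c, s) = -8*((c + s) + 1*((s + 4) + c)) = -8*((c + s) + 1*((4 + s) + c)) = -8*((c + s) + 1*(4 + c + s)) = -8*((c + s) + (4 + c + s)) = -8*(4 + 2*c + 2*s) = -32 - 16*c - 16*s)
T = 160 (T = -32 - 16*6 - 16*3*(-1)*6 = -32 - 96 - (-48)*6 = -32 - 96 - 16*(-18) = -32 - 96 + 288 = 160)
O*T² = -23*160² = -23*25600 = -588800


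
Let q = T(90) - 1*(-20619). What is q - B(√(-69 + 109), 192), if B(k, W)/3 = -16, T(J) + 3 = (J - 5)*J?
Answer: 28314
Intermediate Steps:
T(J) = -3 + J*(-5 + J) (T(J) = -3 + (J - 5)*J = -3 + (-5 + J)*J = -3 + J*(-5 + J))
B(k, W) = -48 (B(k, W) = 3*(-16) = -48)
q = 28266 (q = (-3 + 90² - 5*90) - 1*(-20619) = (-3 + 8100 - 450) + 20619 = 7647 + 20619 = 28266)
q - B(√(-69 + 109), 192) = 28266 - 1*(-48) = 28266 + 48 = 28314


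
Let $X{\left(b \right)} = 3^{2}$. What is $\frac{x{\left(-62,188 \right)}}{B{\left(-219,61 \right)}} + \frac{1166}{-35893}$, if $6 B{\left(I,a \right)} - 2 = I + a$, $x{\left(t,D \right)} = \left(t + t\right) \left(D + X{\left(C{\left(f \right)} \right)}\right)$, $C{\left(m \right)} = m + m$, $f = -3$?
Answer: $\frac{235816}{251} \approx 939.51$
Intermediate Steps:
$C{\left(m \right)} = 2 m$
$X{\left(b \right)} = 9$
$x{\left(t,D \right)} = 2 t \left(9 + D\right)$ ($x{\left(t,D \right)} = \left(t + t\right) \left(D + 9\right) = 2 t \left(9 + D\right)$)
$B{\left(I,a \right)} = \frac{1}{3} + \frac{I}{6} + \frac{a}{6}$ ($B{\left(I,a \right)} = \frac{1}{3} + \frac{I + a}{6} = \frac{1}{3} + \left(\frac{I}{6} + \frac{a}{6}\right) = \frac{1}{3} + \frac{I}{6} + \frac{a}{6}$)
$\frac{x{\left(-62,188 \right)}}{B{\left(-219,61 \right)}} + \frac{1166}{-35893} = \frac{2 \left(-62\right) \left(9 + 188\right)}{\frac{1}{3} + \frac{1}{6} \left(-219\right) + \frac{1}{6} \cdot 61} + \frac{1166}{-35893} = \frac{2 \left(-62\right) 197}{\frac{1}{3} - \frac{73}{2} + \frac{61}{6}} + 1166 \left(- \frac{1}{35893}\right) = - \frac{24428}{-26} - \frac{106}{3263} = \left(-24428\right) \left(- \frac{1}{26}\right) - \frac{106}{3263} = \frac{12214}{13} - \frac{106}{3263} = \frac{235816}{251}$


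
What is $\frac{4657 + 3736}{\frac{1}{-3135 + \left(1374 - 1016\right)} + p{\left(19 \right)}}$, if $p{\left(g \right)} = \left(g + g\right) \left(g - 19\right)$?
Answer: $-23307361$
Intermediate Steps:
$p{\left(g \right)} = 2 g \left(-19 + g\right)$
$\frac{4657 + 3736}{\frac{1}{-3135 + \left(1374 - 1016\right)} + p{\left(19 \right)}} = \frac{4657 + 3736}{\frac{1}{-3135 + \left(1374 - 1016\right)} + 2 \cdot 19 \left(-19 + 19\right)} = \frac{8393}{\frac{1}{-3135 + \left(1374 - 1016\right)} + 2 \cdot 19 \cdot 0} = \frac{8393}{\frac{1}{-3135 + 358} + 0} = \frac{8393}{\frac{1}{-2777} + 0} = \frac{8393}{- \frac{1}{2777} + 0} = \frac{8393}{- \frac{1}{2777}} = 8393 \left(-2777\right) = -23307361$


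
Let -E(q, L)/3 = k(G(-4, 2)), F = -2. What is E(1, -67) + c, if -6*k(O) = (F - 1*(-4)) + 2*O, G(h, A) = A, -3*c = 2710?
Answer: -2701/3 ≈ -900.33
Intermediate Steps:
c = -2710/3 (c = -⅓*2710 = -2710/3 ≈ -903.33)
k(O) = -⅓ - O/3 (k(O) = -((-2 - 1*(-4)) + 2*O)/6 = -((-2 + 4) + 2*O)/6 = -(2 + 2*O)/6 = -⅓ - O/3)
E(q, L) = 3 (E(q, L) = -3*(-⅓ - ⅓*2) = -3*(-⅓ - ⅔) = -3*(-1) = 3)
E(1, -67) + c = 3 - 2710/3 = -2701/3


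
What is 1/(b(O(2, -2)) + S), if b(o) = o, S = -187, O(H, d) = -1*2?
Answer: -1/189 ≈ -0.0052910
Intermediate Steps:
O(H, d) = -2
1/(b(O(2, -2)) + S) = 1/(-2 - 187) = 1/(-189) = -1/189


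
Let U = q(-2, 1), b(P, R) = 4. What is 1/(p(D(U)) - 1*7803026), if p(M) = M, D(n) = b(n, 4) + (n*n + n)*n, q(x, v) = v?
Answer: -1/7803020 ≈ -1.2816e-7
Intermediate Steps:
U = 1
D(n) = 4 + n*(n + n²) (D(n) = 4 + (n*n + n)*n = 4 + (n² + n)*n = 4 + (n + n²)*n = 4 + n*(n + n²))
1/(p(D(U)) - 1*7803026) = 1/((4 + 1² + 1³) - 1*7803026) = 1/((4 + 1 + 1) - 7803026) = 1/(6 - 7803026) = 1/(-7803020) = -1/7803020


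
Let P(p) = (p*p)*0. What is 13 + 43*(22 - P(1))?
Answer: 959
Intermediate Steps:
P(p) = 0 (P(p) = p²*0 = 0)
13 + 43*(22 - P(1)) = 13 + 43*(22 - 1*0) = 13 + 43*(22 + 0) = 13 + 43*22 = 13 + 946 = 959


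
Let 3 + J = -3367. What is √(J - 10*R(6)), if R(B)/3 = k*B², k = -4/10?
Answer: I*√2938 ≈ 54.203*I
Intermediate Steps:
k = -⅖ (k = -4*⅒ = -⅖ ≈ -0.40000)
J = -3370 (J = -3 - 3367 = -3370)
R(B) = -6*B²/5 (R(B) = 3*(-2*B²/5) = -6*B²/5)
√(J - 10*R(6)) = √(-3370 - (-12)*6²) = √(-3370 - (-12)*36) = √(-3370 - 10*(-216/5)) = √(-3370 + 432) = √(-2938) = I*√2938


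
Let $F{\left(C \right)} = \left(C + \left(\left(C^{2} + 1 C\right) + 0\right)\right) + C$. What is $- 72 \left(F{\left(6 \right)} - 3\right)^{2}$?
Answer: $-187272$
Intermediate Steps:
$F{\left(C \right)} = C^{2} + 3 C$ ($F{\left(C \right)} = \left(C + \left(\left(C^{2} + C\right) + 0\right)\right) + C = \left(C + \left(\left(C + C^{2}\right) + 0\right)\right) + C = \left(C + \left(C + C^{2}\right)\right) + C = \left(C^{2} + 2 C\right) + C = C^{2} + 3 C$)
$- 72 \left(F{\left(6 \right)} - 3\right)^{2} = - 72 \left(6 \left(3 + 6\right) - 3\right)^{2} = - 72 \left(6 \cdot 9 - 3\right)^{2} = - 72 \left(54 - 3\right)^{2} = - 72 \cdot 51^{2} = \left(-72\right) 2601 = -187272$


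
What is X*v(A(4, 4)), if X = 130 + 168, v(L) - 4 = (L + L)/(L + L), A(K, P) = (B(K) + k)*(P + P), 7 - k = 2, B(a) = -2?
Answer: 1490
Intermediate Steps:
k = 5 (k = 7 - 1*2 = 7 - 2 = 5)
A(K, P) = 6*P (A(K, P) = (-2 + 5)*(P + P) = 3*(2*P) = 6*P)
v(L) = 5 (v(L) = 4 + (L + L)/(L + L) = 4 + (2*L)/((2*L)) = 4 + (2*L)*(1/(2*L)) = 4 + 1 = 5)
X = 298
X*v(A(4, 4)) = 298*5 = 1490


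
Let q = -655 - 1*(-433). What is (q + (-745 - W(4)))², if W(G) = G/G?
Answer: 937024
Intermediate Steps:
W(G) = 1
q = -222 (q = -655 + 433 = -222)
(q + (-745 - W(4)))² = (-222 + (-745 - 1*1))² = (-222 + (-745 - 1))² = (-222 - 746)² = (-968)² = 937024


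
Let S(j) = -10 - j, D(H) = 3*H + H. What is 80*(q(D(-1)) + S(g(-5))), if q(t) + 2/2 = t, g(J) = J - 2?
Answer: -640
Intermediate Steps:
D(H) = 4*H
g(J) = -2 + J
q(t) = -1 + t
80*(q(D(-1)) + S(g(-5))) = 80*((-1 + 4*(-1)) + (-10 - (-2 - 5))) = 80*((-1 - 4) + (-10 - 1*(-7))) = 80*(-5 + (-10 + 7)) = 80*(-5 - 3) = 80*(-8) = -640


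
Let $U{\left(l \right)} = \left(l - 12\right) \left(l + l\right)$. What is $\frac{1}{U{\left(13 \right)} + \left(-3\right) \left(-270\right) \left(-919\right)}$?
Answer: $- \frac{1}{744364} \approx -1.3434 \cdot 10^{-6}$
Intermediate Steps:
$U{\left(l \right)} = 2 l \left(-12 + l\right)$ ($U{\left(l \right)} = \left(-12 + l\right) 2 l = 2 l \left(-12 + l\right)$)
$\frac{1}{U{\left(13 \right)} + \left(-3\right) \left(-270\right) \left(-919\right)} = \frac{1}{2 \cdot 13 \left(-12 + 13\right) + \left(-3\right) \left(-270\right) \left(-919\right)} = \frac{1}{2 \cdot 13 \cdot 1 + 810 \left(-919\right)} = \frac{1}{26 - 744390} = \frac{1}{-744364} = - \frac{1}{744364}$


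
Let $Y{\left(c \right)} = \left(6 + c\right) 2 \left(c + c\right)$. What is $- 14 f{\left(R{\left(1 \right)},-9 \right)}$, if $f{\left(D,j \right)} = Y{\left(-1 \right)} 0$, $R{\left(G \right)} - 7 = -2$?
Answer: $0$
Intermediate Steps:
$R{\left(G \right)} = 5$ ($R{\left(G \right)} = 7 - 2 = 5$)
$Y{\left(c \right)} = 2 c \left(12 + 2 c\right)$ ($Y{\left(c \right)} = \left(12 + 2 c\right) 2 c = 2 c \left(12 + 2 c\right)$)
$f{\left(D,j \right)} = 0$ ($f{\left(D,j \right)} = 4 \left(-1\right) \left(6 - 1\right) 0 = 4 \left(-1\right) 5 \cdot 0 = \left(-20\right) 0 = 0$)
$- 14 f{\left(R{\left(1 \right)},-9 \right)} = \left(-14\right) 0 = 0$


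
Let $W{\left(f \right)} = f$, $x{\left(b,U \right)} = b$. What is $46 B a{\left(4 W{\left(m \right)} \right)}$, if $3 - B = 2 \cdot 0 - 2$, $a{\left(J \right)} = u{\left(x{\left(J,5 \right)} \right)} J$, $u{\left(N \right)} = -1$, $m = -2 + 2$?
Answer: $0$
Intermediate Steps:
$m = 0$
$a{\left(J \right)} = - J$
$B = 5$ ($B = 3 - \left(2 \cdot 0 - 2\right) = 3 - \left(0 - 2\right) = 3 - -2 = 3 + 2 = 5$)
$46 B a{\left(4 W{\left(m \right)} \right)} = 46 \cdot 5 \left(- 4 \cdot 0\right) = 230 \left(\left(-1\right) 0\right) = 230 \cdot 0 = 0$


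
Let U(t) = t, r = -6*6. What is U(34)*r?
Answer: -1224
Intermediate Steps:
r = -36
U(34)*r = 34*(-36) = -1224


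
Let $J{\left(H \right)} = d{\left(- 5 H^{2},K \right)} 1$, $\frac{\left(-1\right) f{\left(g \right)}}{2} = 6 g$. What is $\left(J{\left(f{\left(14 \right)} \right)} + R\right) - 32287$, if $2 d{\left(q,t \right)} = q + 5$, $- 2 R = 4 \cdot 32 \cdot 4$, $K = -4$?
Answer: $- \frac{206201}{2} \approx -1.031 \cdot 10^{5}$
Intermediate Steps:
$R = -256$ ($R = - \frac{4 \cdot 32 \cdot 4}{2} = - \frac{128 \cdot 4}{2} = \left(- \frac{1}{2}\right) 512 = -256$)
$d{\left(q,t \right)} = \frac{5}{2} + \frac{q}{2}$ ($d{\left(q,t \right)} = \frac{q + 5}{2} = \frac{5 + q}{2} = \frac{5}{2} + \frac{q}{2}$)
$f{\left(g \right)} = - 12 g$ ($f{\left(g \right)} = - 2 \cdot 6 g = - 12 g$)
$J{\left(H \right)} = \frac{5}{2} - \frac{5 H^{2}}{2}$ ($J{\left(H \right)} = \left(\frac{5}{2} + \frac{\left(-5\right) H^{2}}{2}\right) 1 = \left(\frac{5}{2} - \frac{5 H^{2}}{2}\right) 1 = \frac{5}{2} - \frac{5 H^{2}}{2}$)
$\left(J{\left(f{\left(14 \right)} \right)} + R\right) - 32287 = \left(\left(\frac{5}{2} - \frac{5 \left(\left(-12\right) 14\right)^{2}}{2}\right) - 256\right) - 32287 = \left(\left(\frac{5}{2} - \frac{5 \left(-168\right)^{2}}{2}\right) - 256\right) - 32287 = \left(\left(\frac{5}{2} - 70560\right) - 256\right) - 32287 = \left(- \frac{141115}{2} - 256\right) - 32287 = - \frac{141627}{2} - 32287 = - \frac{206201}{2}$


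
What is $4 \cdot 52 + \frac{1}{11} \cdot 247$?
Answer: $\frac{2535}{11} \approx 230.45$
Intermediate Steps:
$4 \cdot 52 + \frac{1}{11} \cdot 247 = 208 + \frac{1}{11} \cdot 247 = 208 + \frac{247}{11} = \frac{2535}{11}$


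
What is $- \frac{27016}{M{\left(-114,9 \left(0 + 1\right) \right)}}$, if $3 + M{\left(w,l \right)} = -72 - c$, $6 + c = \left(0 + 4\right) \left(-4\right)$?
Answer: $\frac{27016}{53} \approx 509.74$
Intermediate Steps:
$c = -22$ ($c = -6 + \left(0 + 4\right) \left(-4\right) = -6 + 4 \left(-4\right) = -6 - 16 = -22$)
$M{\left(w,l \right)} = -53$ ($M{\left(w,l \right)} = -3 - 50 = -53$)
$- \frac{27016}{M{\left(-114,9 \left(0 + 1\right) \right)}} = - \frac{27016}{-53} = \left(-27016\right) \left(- \frac{1}{53}\right) = \frac{27016}{53}$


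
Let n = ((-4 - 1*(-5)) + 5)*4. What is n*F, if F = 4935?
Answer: 118440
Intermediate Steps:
n = 24 (n = ((-4 + 5) + 5)*4 = (1 + 5)*4 = 6*4 = 24)
n*F = 24*4935 = 118440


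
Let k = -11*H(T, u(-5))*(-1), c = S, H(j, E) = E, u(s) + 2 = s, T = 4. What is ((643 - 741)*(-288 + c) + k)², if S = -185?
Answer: 2141560729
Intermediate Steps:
u(s) = -2 + s
c = -185
k = -77 (k = -11*(-2 - 5)*(-1) = -11*(-7)*(-1) = 77*(-1) = -77)
((643 - 741)*(-288 + c) + k)² = ((643 - 741)*(-288 - 185) - 77)² = (-98*(-473) - 77)² = (46354 - 77)² = 46277² = 2141560729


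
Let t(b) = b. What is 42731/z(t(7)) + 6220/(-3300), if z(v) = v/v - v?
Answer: -783609/110 ≈ -7123.7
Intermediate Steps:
z(v) = 1 - v
42731/z(t(7)) + 6220/(-3300) = 42731/(1 - 1*7) + 6220/(-3300) = 42731/(1 - 7) + 6220*(-1/3300) = 42731/(-6) - 311/165 = 42731*(-⅙) - 311/165 = -42731/6 - 311/165 = -783609/110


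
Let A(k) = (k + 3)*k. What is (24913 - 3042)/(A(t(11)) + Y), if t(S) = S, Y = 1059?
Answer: 21871/1213 ≈ 18.031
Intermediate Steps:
A(k) = k*(3 + k) (A(k) = (3 + k)*k = k*(3 + k))
(24913 - 3042)/(A(t(11)) + Y) = (24913 - 3042)/(11*(3 + 11) + 1059) = 21871/(11*14 + 1059) = 21871/(154 + 1059) = 21871/1213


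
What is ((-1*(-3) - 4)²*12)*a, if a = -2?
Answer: -24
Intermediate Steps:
((-1*(-3) - 4)²*12)*a = ((-1*(-3) - 4)²*12)*(-2) = ((3 - 4)²*12)*(-2) = ((-1)²*12)*(-2) = (1*12)*(-2) = 12*(-2) = -24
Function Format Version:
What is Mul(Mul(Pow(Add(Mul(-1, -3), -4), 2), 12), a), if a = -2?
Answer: -24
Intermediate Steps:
Mul(Mul(Pow(Add(Mul(-1, -3), -4), 2), 12), a) = Mul(Mul(Pow(Add(Mul(-1, -3), -4), 2), 12), -2) = Mul(Mul(Pow(Add(3, -4), 2), 12), -2) = Mul(Mul(Pow(-1, 2), 12), -2) = Mul(Mul(1, 12), -2) = Mul(12, -2) = -24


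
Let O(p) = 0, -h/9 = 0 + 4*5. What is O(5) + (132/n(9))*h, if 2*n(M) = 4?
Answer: -11880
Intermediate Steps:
n(M) = 2 (n(M) = (½)*4 = 2)
h = -180 (h = -9*(0 + 4*5) = -9*(0 + 20) = -9*20 = -180)
O(5) + (132/n(9))*h = 0 + (132/2)*(-180) = 0 + (132*(½))*(-180) = 0 + 66*(-180) = 0 - 11880 = -11880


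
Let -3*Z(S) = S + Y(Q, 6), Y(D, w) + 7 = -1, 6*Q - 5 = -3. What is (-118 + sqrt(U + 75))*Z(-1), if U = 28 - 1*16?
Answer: -354 + 3*sqrt(87) ≈ -326.02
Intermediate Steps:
Q = 1/3 (Q = 5/6 + (1/6)*(-3) = 5/6 - 1/2 = 1/3 ≈ 0.33333)
Y(D, w) = -8 (Y(D, w) = -7 - 1 = -8)
Z(S) = 8/3 - S/3 (Z(S) = -(S - 8)/3 = -(-8 + S)/3 = 8/3 - S/3)
U = 12 (U = 28 - 16 = 12)
(-118 + sqrt(U + 75))*Z(-1) = (-118 + sqrt(12 + 75))*(8/3 - 1/3*(-1)) = (-118 + sqrt(87))*(8/3 + 1/3) = (-118 + sqrt(87))*3 = -354 + 3*sqrt(87)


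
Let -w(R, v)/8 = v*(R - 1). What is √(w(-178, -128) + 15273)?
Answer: I*√168023 ≈ 409.91*I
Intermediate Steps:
w(R, v) = -8*v*(-1 + R) (w(R, v) = -8*v*(R - 1) = -8*v*(-1 + R))
√(w(-178, -128) + 15273) = √(8*(-128)*(1 - 1*(-178)) + 15273) = √(8*(-128)*(1 + 178) + 15273) = √(8*(-128)*179 + 15273) = √(-183296 + 15273) = √(-168023) = I*√168023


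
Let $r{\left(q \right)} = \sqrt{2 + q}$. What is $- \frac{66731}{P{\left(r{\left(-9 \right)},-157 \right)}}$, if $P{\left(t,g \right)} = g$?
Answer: $\frac{66731}{157} \approx 425.04$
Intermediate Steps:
$- \frac{66731}{P{\left(r{\left(-9 \right)},-157 \right)}} = - \frac{66731}{-157} = \left(-66731\right) \left(- \frac{1}{157}\right) = \frac{66731}{157}$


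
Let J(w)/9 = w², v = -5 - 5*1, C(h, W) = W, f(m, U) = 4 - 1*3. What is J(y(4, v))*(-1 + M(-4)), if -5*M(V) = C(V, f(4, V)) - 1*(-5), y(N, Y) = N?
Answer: -1584/5 ≈ -316.80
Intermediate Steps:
f(m, U) = 1 (f(m, U) = 4 - 3 = 1)
v = -10 (v = -5 - 5 = -10)
J(w) = 9*w²
M(V) = -6/5 (M(V) = -(1 - 1*(-5))/5 = -(1 + 5)/5 = -⅕*6 = -6/5)
J(y(4, v))*(-1 + M(-4)) = (9*4²)*(-1 - 6/5) = (9*16)*(-11/5) = 144*(-11/5) = -1584/5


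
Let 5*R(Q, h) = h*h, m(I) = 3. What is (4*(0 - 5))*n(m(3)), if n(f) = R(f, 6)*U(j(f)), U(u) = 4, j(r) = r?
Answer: -576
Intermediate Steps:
R(Q, h) = h**2/5 (R(Q, h) = (h*h)/5 = h**2/5)
n(f) = 144/5 (n(f) = ((1/5)*6**2)*4 = ((1/5)*36)*4 = (36/5)*4 = 144/5)
(4*(0 - 5))*n(m(3)) = (4*(0 - 5))*(144/5) = (4*(-5))*(144/5) = -20*144/5 = -576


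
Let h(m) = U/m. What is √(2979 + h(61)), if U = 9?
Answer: 12*√76982/61 ≈ 54.582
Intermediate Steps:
h(m) = 9/m
√(2979 + h(61)) = √(2979 + 9/61) = √(181728/61) = 12*√76982/61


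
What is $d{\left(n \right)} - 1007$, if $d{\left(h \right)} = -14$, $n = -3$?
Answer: $-1021$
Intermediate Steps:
$d{\left(n \right)} - 1007 = -14 - 1007 = -1021$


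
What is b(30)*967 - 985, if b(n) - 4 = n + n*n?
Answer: 902193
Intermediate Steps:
b(n) = 4 + n + n² (b(n) = 4 + (n + n*n) = 4 + (n + n²) = 4 + n + n²)
b(30)*967 - 985 = (4 + 30 + 30²)*967 - 985 = (4 + 30 + 900)*967 - 985 = 934*967 - 985 = 903178 - 985 = 902193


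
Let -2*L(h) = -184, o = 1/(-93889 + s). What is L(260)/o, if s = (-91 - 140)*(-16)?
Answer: -8297756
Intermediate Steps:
s = 3696 (s = -231*(-16) = 3696)
o = -1/90193 (o = 1/(-93889 + 3696) = 1/(-90193) = -1/90193 ≈ -1.1087e-5)
L(h) = 92 (L(h) = -1/2*(-184) = 92)
L(260)/o = 92/(-1/90193) = 92*(-90193) = -8297756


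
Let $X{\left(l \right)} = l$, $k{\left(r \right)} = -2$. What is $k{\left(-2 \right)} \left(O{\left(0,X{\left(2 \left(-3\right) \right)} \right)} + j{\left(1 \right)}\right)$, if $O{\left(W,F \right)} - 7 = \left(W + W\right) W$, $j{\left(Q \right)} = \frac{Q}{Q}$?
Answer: $-16$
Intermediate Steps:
$j{\left(Q \right)} = 1$
$O{\left(W,F \right)} = 7 + 2 W^{2}$ ($O{\left(W,F \right)} = 7 + \left(W + W\right) W = 7 + 2 W W = 7 + 2 W^{2}$)
$k{\left(-2 \right)} \left(O{\left(0,X{\left(2 \left(-3\right) \right)} \right)} + j{\left(1 \right)}\right) = - 2 \left(\left(7 + 2 \cdot 0^{2}\right) + 1\right) = - 2 \left(\left(7 + 2 \cdot 0\right) + 1\right) = - 2 \left(\left(7 + 0\right) + 1\right) = - 2 \left(7 + 1\right) = \left(-2\right) 8 = -16$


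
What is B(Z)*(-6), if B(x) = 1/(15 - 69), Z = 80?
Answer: ⅑ ≈ 0.11111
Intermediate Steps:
B(x) = -1/54 (B(x) = 1/(-54) = -1/54)
B(Z)*(-6) = -1/54*(-6) = ⅑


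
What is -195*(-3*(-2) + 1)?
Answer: -1365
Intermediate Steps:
-195*(-3*(-2) + 1) = -195*(6 + 1) = -195*7 = -1365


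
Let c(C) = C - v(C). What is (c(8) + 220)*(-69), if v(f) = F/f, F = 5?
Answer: -125511/8 ≈ -15689.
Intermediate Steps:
v(f) = 5/f
c(C) = C - 5/C
(c(8) + 220)*(-69) = ((8 - 5/8) + 220)*(-69) = (59/8 + 220)*(-69) = (1819/8)*(-69) = -125511/8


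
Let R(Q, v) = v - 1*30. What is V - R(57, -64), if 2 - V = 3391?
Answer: -3295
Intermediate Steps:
R(Q, v) = -30 + v (R(Q, v) = v - 30 = -30 + v)
V = -3389 (V = 2 - 1*3391 = 2 - 3391 = -3389)
V - R(57, -64) = -3389 - (-30 - 64) = -3389 - 1*(-94) = -3389 + 94 = -3295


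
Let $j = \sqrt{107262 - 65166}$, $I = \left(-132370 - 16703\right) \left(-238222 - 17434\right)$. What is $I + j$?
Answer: $38111406888 + 4 \sqrt{2631} \approx 3.8111 \cdot 10^{10}$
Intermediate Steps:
$I = 38111406888$ ($I = \left(-149073\right) \left(-255656\right) = 38111406888$)
$j = 4 \sqrt{2631}$ ($j = \sqrt{42096} = 4 \sqrt{2631} \approx 205.17$)
$I + j = 38111406888 + 4 \sqrt{2631}$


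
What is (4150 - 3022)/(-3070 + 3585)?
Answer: 1128/515 ≈ 2.1903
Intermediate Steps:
(4150 - 3022)/(-3070 + 3585) = 1128/515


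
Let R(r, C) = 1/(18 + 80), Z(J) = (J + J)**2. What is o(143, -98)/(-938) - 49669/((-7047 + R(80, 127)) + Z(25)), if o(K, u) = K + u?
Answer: 4545720931/417977490 ≈ 10.876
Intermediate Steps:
Z(J) = 4*J**2 (Z(J) = (2*J)**2 = 4*J**2)
R(r, C) = 1/98
o(143, -98)/(-938) - 49669/((-7047 + R(80, 127)) + Z(25)) = (143 - 98)/(-938) - 49669/((-7047 + 1/98) + 4*25**2) = 45*(-1/938) - 49669/(-690605/98 + 4*625) = -45/938 - 49669/(-690605/98 + 2500) = -45/938 - 49669/(-445605/98) = -45/938 - 49669*(-98/445605) = -45/938 + 4867562/445605 = 4545720931/417977490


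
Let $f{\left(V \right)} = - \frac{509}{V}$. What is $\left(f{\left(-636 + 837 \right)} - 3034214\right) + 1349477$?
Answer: $- \frac{338632646}{201} \approx -1.6847 \cdot 10^{6}$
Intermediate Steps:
$\left(f{\left(-636 + 837 \right)} - 3034214\right) + 1349477 = \left(- \frac{509}{-636 + 837} - 3034214\right) + 1349477 = \left(- \frac{509}{201} - 3034214\right) + 1349477 = - \frac{609877523}{201} + 1349477 = - \frac{338632646}{201}$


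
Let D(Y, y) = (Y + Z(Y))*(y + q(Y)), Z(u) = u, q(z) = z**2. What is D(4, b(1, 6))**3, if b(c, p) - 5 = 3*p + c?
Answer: 32768000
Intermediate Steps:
b(c, p) = 5 + c + 3*p (b(c, p) = 5 + (3*p + c) = 5 + (c + 3*p) = 5 + c + 3*p)
D(Y, y) = 2*Y*(y + Y**2) (D(Y, y) = (Y + Y)*(y + Y**2) = (2*Y)*(y + Y**2) = 2*Y*(y + Y**2))
D(4, b(1, 6))**3 = (2*4*((5 + 1 + 3*6) + 4**2))**3 = (2*4*((5 + 1 + 18) + 16))**3 = (2*4*(24 + 16))**3 = (2*4*40)**3 = 320**3 = 32768000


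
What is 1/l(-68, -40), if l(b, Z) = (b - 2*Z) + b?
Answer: -1/56 ≈ -0.017857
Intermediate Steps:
l(b, Z) = -2*Z + 2*b
1/l(-68, -40) = 1/(-2*(-40) + 2*(-68)) = 1/(80 - 136) = 1/(-56) = -1/56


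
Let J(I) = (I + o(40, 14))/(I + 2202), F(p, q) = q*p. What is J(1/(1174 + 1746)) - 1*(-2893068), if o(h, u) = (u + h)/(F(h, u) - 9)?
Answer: 10249683950603819/3542842391 ≈ 2.8931e+6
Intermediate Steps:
F(p, q) = p*q
o(h, u) = (h + u)/(-9 + h*u) (o(h, u) = (u + h)/(h*u - 9) = (h + u)/(-9 + h*u))
J(I) = (54/551 + I)/(2202 + I) (J(I) = (I + (40 + 14)/(-9 + 40*14))/(I + 2202) = (I + 54/(-9 + 560))/(2202 + I) = (I + 54/551)/(2202 + I) = (54/551 + I)/(2202 + I))
J(1/(1174 + 1746)) - 1*(-2893068) = (54/551 + 1/(1174 + 1746))/(2202 + 1/(1174 + 1746)) - 1*(-2893068) = (54/551 + 1/2920)/(2202 + 1/2920) + 2893068 = (158231/1608920)/(6429841/2920) + 2893068 = (2920/6429841)*(158231/1608920) + 2893068 = 158231/3542842391 + 2893068 = 10249683950603819/3542842391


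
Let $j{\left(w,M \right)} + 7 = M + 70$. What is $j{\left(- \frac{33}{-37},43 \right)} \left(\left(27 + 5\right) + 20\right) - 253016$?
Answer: $-247504$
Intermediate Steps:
$j{\left(w,M \right)} = 63 + M$ ($j{\left(w,M \right)} = -7 + \left(M + 70\right) = -7 + \left(70 + M\right) = 63 + M$)
$j{\left(- \frac{33}{-37},43 \right)} \left(\left(27 + 5\right) + 20\right) - 253016 = \left(63 + 43\right) \left(\left(27 + 5\right) + 20\right) - 253016 = 106 \left(32 + 20\right) - 253016 = 106 \cdot 52 - 253016 = 5512 - 253016 = -247504$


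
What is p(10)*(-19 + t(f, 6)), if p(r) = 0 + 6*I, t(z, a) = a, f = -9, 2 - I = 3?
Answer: 78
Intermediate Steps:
I = -1 (I = 2 - 1*3 = 2 - 3 = -1)
p(r) = -6 (p(r) = 0 + 6*(-1) = 0 - 6 = -6)
p(10)*(-19 + t(f, 6)) = -6*(-19 + 6) = -6*(-13) = 78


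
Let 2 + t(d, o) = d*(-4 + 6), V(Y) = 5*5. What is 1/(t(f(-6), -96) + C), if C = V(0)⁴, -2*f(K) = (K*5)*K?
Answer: 1/390443 ≈ 2.5612e-6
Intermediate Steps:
V(Y) = 25
f(K) = -5*K²/2 (f(K) = -K*5*K/2 = -5*K*K/2 = -5*K²/2)
t(d, o) = -2 + 2*d (t(d, o) = -2 + d*(-4 + 6) = -2 + d*2 = -2 + 2*d)
C = 390625 (C = 25⁴ = 390625)
1/(t(f(-6), -96) + C) = 1/((-2 + 2*(-5/2*(-6)²)) + 390625) = 1/((-2 + 2*(-5/2*36)) + 390625) = 1/((-2 + 2*(-90)) + 390625) = 1/((-2 - 180) + 390625) = 1/(-182 + 390625) = 1/390443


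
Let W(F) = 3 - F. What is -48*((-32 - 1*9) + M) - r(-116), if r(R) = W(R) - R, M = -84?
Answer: 5765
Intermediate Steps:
r(R) = 3 - 2*R (r(R) = (3 - R) - R = 3 - 2*R)
-48*((-32 - 1*9) + M) - r(-116) = -48*((-32 - 1*9) - 84) - (3 - 2*(-116)) = -48*((-32 - 9) - 84) - (3 + 232) = -48*(-41 - 84) - 1*235 = -48*(-125) - 235 = 6000 - 235 = 5765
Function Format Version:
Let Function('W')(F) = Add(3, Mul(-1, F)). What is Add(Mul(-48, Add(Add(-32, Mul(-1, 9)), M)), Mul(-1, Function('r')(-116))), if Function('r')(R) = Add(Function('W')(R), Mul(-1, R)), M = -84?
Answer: 5765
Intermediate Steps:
Function('r')(R) = Add(3, Mul(-2, R)) (Function('r')(R) = Add(Add(3, Mul(-1, R)), Mul(-1, R)) = Add(3, Mul(-2, R)))
Add(Mul(-48, Add(Add(-32, Mul(-1, 9)), M)), Mul(-1, Function('r')(-116))) = Add(Mul(-48, Add(Add(-32, Mul(-1, 9)), -84)), Mul(-1, Add(3, Mul(-2, -116)))) = Add(Mul(-48, Add(Add(-32, -9), -84)), Mul(-1, Add(3, 232))) = Add(Mul(-48, Add(-41, -84)), Mul(-1, 235)) = Add(Mul(-48, -125), -235) = Add(6000, -235) = 5765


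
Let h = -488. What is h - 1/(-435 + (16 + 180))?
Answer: -116631/239 ≈ -488.00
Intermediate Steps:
h - 1/(-435 + (16 + 180)) = -488 - 1/(-435 + (16 + 180)) = -488 - 1/(-435 + 196) = -488 - 1/(-239) = -488 - 1*(-1/239) = -488 + 1/239 = -116631/239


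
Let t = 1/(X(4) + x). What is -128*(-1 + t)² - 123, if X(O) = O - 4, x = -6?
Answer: -2675/9 ≈ -297.22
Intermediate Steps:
X(O) = -4 + O
t = -⅙ (t = 1/((-4 + 4) - 6) = 1/(0 - 6) = 1/(-6) = -⅙ ≈ -0.16667)
-128*(-1 + t)² - 123 = -128*(-1 - ⅙)² - 123 = -128*(-7/6)² - 123 = -128*49/36 - 123 = -1568/9 - 123 = -2675/9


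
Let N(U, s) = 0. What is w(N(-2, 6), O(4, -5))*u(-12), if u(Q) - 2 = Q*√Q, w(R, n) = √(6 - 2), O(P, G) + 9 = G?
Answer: 4 - 48*I*√3 ≈ 4.0 - 83.138*I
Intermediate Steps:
O(P, G) = -9 + G
w(R, n) = 2 (w(R, n) = √4 = 2)
u(Q) = 2 + Q^(3/2) (u(Q) = 2 + Q*√Q = 2 + Q^(3/2))
w(N(-2, 6), O(4, -5))*u(-12) = 2*(2 + (-12)^(3/2)) = 2*(2 - 24*I*√3) = 4 - 48*I*√3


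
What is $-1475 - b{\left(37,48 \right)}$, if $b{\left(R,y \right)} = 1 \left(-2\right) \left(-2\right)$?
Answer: $-1479$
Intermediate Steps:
$b{\left(R,y \right)} = 4$ ($b{\left(R,y \right)} = \left(-2\right) \left(-2\right) = 4$)
$-1475 - b{\left(37,48 \right)} = -1475 - 4 = -1479$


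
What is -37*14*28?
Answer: -14504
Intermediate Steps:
-37*14*28 = -518*28 = -14504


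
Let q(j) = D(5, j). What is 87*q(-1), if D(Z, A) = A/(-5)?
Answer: 87/5 ≈ 17.400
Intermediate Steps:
D(Z, A) = -A/5 (D(Z, A) = A*(-⅕) = -A/5)
q(j) = -j/5
87*q(-1) = 87*(-⅕*(-1)) = 87*(⅕) = 87/5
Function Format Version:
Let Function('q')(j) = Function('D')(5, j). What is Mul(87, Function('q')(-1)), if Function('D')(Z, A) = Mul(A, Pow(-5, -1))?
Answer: Rational(87, 5) ≈ 17.400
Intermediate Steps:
Function('D')(Z, A) = Mul(Rational(-1, 5), A) (Function('D')(Z, A) = Mul(A, Rational(-1, 5)) = Mul(Rational(-1, 5), A))
Function('q')(j) = Mul(Rational(-1, 5), j)
Mul(87, Function('q')(-1)) = Mul(87, Mul(Rational(-1, 5), -1)) = Mul(87, Rational(1, 5)) = Rational(87, 5)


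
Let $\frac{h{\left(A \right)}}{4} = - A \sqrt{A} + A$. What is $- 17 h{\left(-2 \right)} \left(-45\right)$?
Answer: $-6120 + 6120 i \sqrt{2} \approx -6120.0 + 8655.0 i$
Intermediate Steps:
$h{\left(A \right)} = - 4 A^{\frac{3}{2}} + 4 A$ ($h{\left(A \right)} = 4 \left(- A \sqrt{A} + A\right) = 4 \left(- A^{\frac{3}{2}} + A\right) = 4 \left(A - A^{\frac{3}{2}}\right) = - 4 A^{\frac{3}{2}} + 4 A$)
$- 17 h{\left(-2 \right)} \left(-45\right) = - 17 \left(- 4 \left(-2\right)^{\frac{3}{2}} + 4 \left(-2\right)\right) \left(-45\right) = - 17 \left(- 4 \left(- 2 i \sqrt{2}\right) - 8\right) \left(-45\right) = - 17 \left(8 i \sqrt{2} - 8\right) \left(-45\right) = - 17 \left(-8 + 8 i \sqrt{2}\right) \left(-45\right) = \left(136 - 136 i \sqrt{2}\right) \left(-45\right) = -6120 + 6120 i \sqrt{2}$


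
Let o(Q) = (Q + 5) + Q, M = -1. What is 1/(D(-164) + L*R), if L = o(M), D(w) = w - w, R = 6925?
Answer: 1/20775 ≈ 4.8135e-5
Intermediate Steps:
o(Q) = 5 + 2*Q (o(Q) = (5 + Q) + Q = 5 + 2*Q)
D(w) = 0
L = 3 (L = 5 + 2*(-1) = 5 - 2 = 3)
1/(D(-164) + L*R) = 1/(0 + 3*6925) = 1/(0 + 20775) = 1/20775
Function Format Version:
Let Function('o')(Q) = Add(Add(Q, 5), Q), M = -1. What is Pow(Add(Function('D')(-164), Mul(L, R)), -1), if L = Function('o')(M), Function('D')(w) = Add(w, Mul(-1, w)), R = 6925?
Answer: Rational(1, 20775) ≈ 4.8135e-5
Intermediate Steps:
Function('o')(Q) = Add(5, Mul(2, Q)) (Function('o')(Q) = Add(Add(5, Q), Q) = Add(5, Mul(2, Q)))
Function('D')(w) = 0
L = 3 (L = Add(5, Mul(2, -1)) = Add(5, -2) = 3)
Pow(Add(Function('D')(-164), Mul(L, R)), -1) = Pow(Add(0, Mul(3, 6925)), -1) = Pow(Add(0, 20775), -1) = Pow(20775, -1) = Rational(1, 20775)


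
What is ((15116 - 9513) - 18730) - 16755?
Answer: -29882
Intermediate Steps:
((15116 - 9513) - 18730) - 16755 = (5603 - 18730) - 16755 = -13127 - 16755 = -29882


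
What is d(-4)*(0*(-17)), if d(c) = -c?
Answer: 0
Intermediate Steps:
d(-4)*(0*(-17)) = (-1*(-4))*(0*(-17)) = 4*0 = 0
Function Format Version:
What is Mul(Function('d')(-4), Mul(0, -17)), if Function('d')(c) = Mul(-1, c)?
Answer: 0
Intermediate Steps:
Mul(Function('d')(-4), Mul(0, -17)) = Mul(Mul(-1, -4), Mul(0, -17)) = Mul(4, 0) = 0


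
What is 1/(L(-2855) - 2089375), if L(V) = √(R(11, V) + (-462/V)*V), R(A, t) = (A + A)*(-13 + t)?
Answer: -2089375/4365487954183 - 3*I*√7062/4365487954183 ≈ -4.7861e-7 - 5.775e-11*I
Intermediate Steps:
R(A, t) = 2*A*(-13 + t) (R(A, t) = (2*A)*(-13 + t) = 2*A*(-13 + t))
L(V) = √(-748 + 22*V) (L(V) = √(2*11*(-13 + V) + (-462/V)*V) = √((-286 + 22*V) - 462) = √(-748 + 22*V))
1/(L(-2855) - 2089375) = 1/(√(-748 + 22*(-2855)) - 2089375) = 1/(√(-748 - 62810) - 2089375) = 1/(√(-63558) - 2089375) = 1/(3*I*√7062 - 2089375) = 1/(-2089375 + 3*I*√7062)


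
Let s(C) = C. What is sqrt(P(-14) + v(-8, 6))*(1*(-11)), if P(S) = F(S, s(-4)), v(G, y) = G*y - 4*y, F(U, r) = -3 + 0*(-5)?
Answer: -55*I*sqrt(3) ≈ -95.263*I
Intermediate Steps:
F(U, r) = -3 (F(U, r) = -3 + 0 = -3)
v(G, y) = -4*y + G*y
P(S) = -3
sqrt(P(-14) + v(-8, 6))*(1*(-11)) = sqrt(-3 + 6*(-4 - 8))*(1*(-11)) = sqrt(-3 + 6*(-12))*(-11) = sqrt(-3 - 72)*(-11) = sqrt(-75)*(-11) = (5*I*sqrt(3))*(-11) = -55*I*sqrt(3)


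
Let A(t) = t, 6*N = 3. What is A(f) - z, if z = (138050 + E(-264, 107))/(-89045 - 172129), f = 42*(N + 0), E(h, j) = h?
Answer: 2811220/130587 ≈ 21.528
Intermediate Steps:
N = 1/2 (N = (1/6)*3 = 1/2 ≈ 0.50000)
f = 21 (f = 42*(1/2 + 0) = 42*(1/2) = 21)
z = -68893/130587 (z = (138050 - 264)/(-89045 - 172129) = 137786/(-261174) = 137786*(-1/261174) = -68893/130587 ≈ -0.52756)
A(f) - z = 21 - 1*(-68893/130587) = 21 + 68893/130587 = 2811220/130587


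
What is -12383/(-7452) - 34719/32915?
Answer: 148860457/245282580 ≈ 0.60689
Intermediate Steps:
-12383/(-7452) - 34719/32915 = -12383*(-1/7452) - 34719*1/32915 = 12383/7452 - 34719/32915 = 148860457/245282580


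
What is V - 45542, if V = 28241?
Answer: -17301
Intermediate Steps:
V - 45542 = 28241 - 45542 = -17301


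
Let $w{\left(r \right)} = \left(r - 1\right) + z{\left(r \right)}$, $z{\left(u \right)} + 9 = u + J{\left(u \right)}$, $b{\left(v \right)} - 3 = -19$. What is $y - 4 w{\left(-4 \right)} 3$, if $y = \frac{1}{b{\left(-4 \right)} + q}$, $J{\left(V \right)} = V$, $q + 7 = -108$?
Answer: $- \frac{264}{131} \approx -2.0153$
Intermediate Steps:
$q = -115$ ($q = -7 - 108 = -115$)
$b{\left(v \right)} = -16$ ($b{\left(v \right)} = 3 - 19 = -16$)
$z{\left(u \right)} = -9 + 2 u$ ($z{\left(u \right)} = -9 + \left(u + u\right) = -9 + 2 u$)
$y = - \frac{1}{131}$ ($y = \frac{1}{-16 - 115} = \frac{1}{-131} = - \frac{1}{131} \approx -0.0076336$)
$w{\left(r \right)} = -10 + 3 r$ ($w{\left(r \right)} = \left(r - 1\right) + \left(-9 + 2 r\right) = \left(-1 + r\right) + \left(-9 + 2 r\right) = -10 + 3 r$)
$y - 4 w{\left(-4 \right)} 3 = - \frac{- 4 \left(-10 + 3 \left(-4\right)\right) 3}{131} = - \frac{- 4 \left(-10 - 12\right) 3}{131} = - \frac{\left(-4\right) \left(-22\right) 3}{131} = - \frac{88 \cdot 3}{131} = \left(- \frac{1}{131}\right) 264 = - \frac{264}{131}$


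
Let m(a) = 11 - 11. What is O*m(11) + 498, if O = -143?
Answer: 498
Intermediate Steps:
m(a) = 0
O*m(11) + 498 = -143*0 + 498 = 0 + 498 = 498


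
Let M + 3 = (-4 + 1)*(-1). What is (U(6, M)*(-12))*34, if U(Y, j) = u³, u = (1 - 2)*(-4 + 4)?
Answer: 0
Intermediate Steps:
u = 0 (u = -1*0 = 0)
M = 0 (M = -3 + (-4 + 1)*(-1) = -3 - 3*(-1) = -3 + 3 = 0)
U(Y, j) = 0 (U(Y, j) = 0³ = 0)
(U(6, M)*(-12))*34 = (0*(-12))*34 = 0*34 = 0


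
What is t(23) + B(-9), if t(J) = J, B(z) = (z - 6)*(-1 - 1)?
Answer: 53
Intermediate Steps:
B(z) = 12 - 2*z (B(z) = (-6 + z)*(-2) = 12 - 2*z)
t(23) + B(-9) = 23 + (12 - 2*(-9)) = 23 + (12 + 18) = 23 + 30 = 53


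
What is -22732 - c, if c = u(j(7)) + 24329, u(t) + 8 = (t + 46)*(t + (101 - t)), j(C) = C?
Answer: -52406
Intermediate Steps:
u(t) = 4638 + 101*t (u(t) = -8 + (t + 46)*(t + (101 - t)) = -8 + (46 + t)*101 = -8 + (4646 + 101*t) = 4638 + 101*t)
c = 29674 (c = (4638 + 101*7) + 24329 = (4638 + 707) + 24329 = 5345 + 24329 = 29674)
-22732 - c = -22732 - 1*29674 = -22732 - 29674 = -52406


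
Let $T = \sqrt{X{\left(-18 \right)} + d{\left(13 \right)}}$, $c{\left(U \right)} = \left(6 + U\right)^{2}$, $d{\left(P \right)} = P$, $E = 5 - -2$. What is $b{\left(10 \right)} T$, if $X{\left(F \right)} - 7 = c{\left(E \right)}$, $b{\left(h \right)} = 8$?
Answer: $24 \sqrt{21} \approx 109.98$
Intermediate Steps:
$E = 7$ ($E = 5 + 2 = 7$)
$X{\left(F \right)} = 176$ ($X{\left(F \right)} = 7 + \left(6 + 7\right)^{2} = 7 + 13^{2} = 7 + 169 = 176$)
$T = 3 \sqrt{21}$ ($T = \sqrt{176 + 13} = \sqrt{189} = 3 \sqrt{21} \approx 13.748$)
$b{\left(10 \right)} T = 8 \cdot 3 \sqrt{21} = 24 \sqrt{21}$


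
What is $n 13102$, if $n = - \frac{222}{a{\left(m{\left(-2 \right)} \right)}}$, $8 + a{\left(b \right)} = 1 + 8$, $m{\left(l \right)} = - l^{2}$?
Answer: $-2908644$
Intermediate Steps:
$a{\left(b \right)} = 1$ ($a{\left(b \right)} = -8 + \left(1 + 8\right) = -8 + 9 = 1$)
$n = -222$ ($n = - \frac{222}{1} = \left(-222\right) 1 = -222$)
$n 13102 = \left(-222\right) 13102 = -2908644$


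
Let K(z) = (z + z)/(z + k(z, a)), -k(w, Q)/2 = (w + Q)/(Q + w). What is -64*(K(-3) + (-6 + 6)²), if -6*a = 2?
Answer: -384/5 ≈ -76.800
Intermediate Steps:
a = -⅓ (a = -⅙*2 = -⅓ ≈ -0.33333)
k(w, Q) = -2 (k(w, Q) = -2*(w + Q)/(Q + w) = -2*(Q + w)/(Q + w) = -2*1 = -2)
K(z) = 2*z/(-2 + z) (K(z) = (z + z)/(z - 2) = (2*z)/(-2 + z) = 2*z/(-2 + z))
-64*(K(-3) + (-6 + 6)²) = -64*(2*(-3)/(-2 - 3) + (-6 + 6)²) = -64*(2*(-3)/(-5) + 0²) = -64*(2*(-3)*(-⅕) + 0) = -64*(6/5 + 0) = -64*6/5 = -384/5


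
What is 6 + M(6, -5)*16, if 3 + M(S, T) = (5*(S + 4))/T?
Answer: -202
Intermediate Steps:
M(S, T) = -3 + (20 + 5*S)/T (M(S, T) = -3 + (5*(S + 4))/T = -3 + (5*(4 + S))/T = -3 + (20 + 5*S)/T)
6 + M(6, -5)*16 = 6 + ((20 - 3*(-5) + 5*6)/(-5))*16 = 6 - (20 + 15 + 30)/5*16 = 6 - 1/5*65*16 = 6 - 13*16 = 6 - 208 = -202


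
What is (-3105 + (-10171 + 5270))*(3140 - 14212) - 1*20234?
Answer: 88622198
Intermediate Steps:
(-3105 + (-10171 + 5270))*(3140 - 14212) - 1*20234 = (-3105 - 4901)*(-11072) - 20234 = -8006*(-11072) - 20234 = 88642432 - 20234 = 88622198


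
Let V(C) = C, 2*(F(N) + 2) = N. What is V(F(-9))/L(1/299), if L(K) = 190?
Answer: -13/380 ≈ -0.034211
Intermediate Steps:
F(N) = -2 + N/2
V(F(-9))/L(1/299) = (-2 + (1/2)*(-9))/190 = (-2 - 9/2)*(1/190) = -13/2*1/190 = -13/380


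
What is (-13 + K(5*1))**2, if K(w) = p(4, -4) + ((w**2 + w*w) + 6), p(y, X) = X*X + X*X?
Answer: 5625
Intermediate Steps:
p(y, X) = 2*X**2 (p(y, X) = X**2 + X**2 = 2*X**2)
K(w) = 38 + 2*w**2 (K(w) = 2*(-4)**2 + ((w**2 + w*w) + 6) = 2*16 + ((w**2 + w**2) + 6) = 32 + (2*w**2 + 6) = 32 + (6 + 2*w**2) = 38 + 2*w**2)
(-13 + K(5*1))**2 = (-13 + (38 + 2*(5*1)**2))**2 = (-13 + (38 + 2*5**2))**2 = (-13 + (38 + 2*25))**2 = (-13 + (38 + 50))**2 = (-13 + 88)**2 = 75**2 = 5625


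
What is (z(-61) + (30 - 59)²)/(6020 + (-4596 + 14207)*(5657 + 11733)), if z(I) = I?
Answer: 26/5571377 ≈ 4.6667e-6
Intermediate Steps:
(z(-61) + (30 - 59)²)/(6020 + (-4596 + 14207)*(5657 + 11733)) = (-61 + (30 - 59)²)/(6020 + (-4596 + 14207)*(5657 + 11733)) = (-61 + (-29)²)/(6020 + 9611*17390) = (-61 + 841)/(6020 + 167135290) = 780/167141310 = 780*(1/167141310) = 26/5571377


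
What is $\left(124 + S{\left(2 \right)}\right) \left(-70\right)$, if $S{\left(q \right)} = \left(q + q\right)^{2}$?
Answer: $-9800$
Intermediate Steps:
$S{\left(q \right)} = 4 q^{2}$ ($S{\left(q \right)} = \left(2 q\right)^{2} = 4 q^{2}$)
$\left(124 + S{\left(2 \right)}\right) \left(-70\right) = \left(124 + 4 \cdot 2^{2}\right) \left(-70\right) = \left(124 + 4 \cdot 4\right) \left(-70\right) = \left(124 + 16\right) \left(-70\right) = 140 \left(-70\right) = -9800$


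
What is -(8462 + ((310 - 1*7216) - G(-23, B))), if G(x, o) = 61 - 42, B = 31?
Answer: -1537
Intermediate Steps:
G(x, o) = 19
-(8462 + ((310 - 1*7216) - G(-23, B))) = -(8462 + ((310 - 1*7216) - 1*19)) = -(8462 + ((310 - 7216) - 19)) = -(8462 + (-6906 - 19)) = -(8462 - 6925) = -1*1537 = -1537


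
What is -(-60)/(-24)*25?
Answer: -125/2 ≈ -62.500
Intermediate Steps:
-(-60)/(-24)*25 = -(-60)*(-1)/24*25 = -5*½*25 = -5/2*25 = -125/2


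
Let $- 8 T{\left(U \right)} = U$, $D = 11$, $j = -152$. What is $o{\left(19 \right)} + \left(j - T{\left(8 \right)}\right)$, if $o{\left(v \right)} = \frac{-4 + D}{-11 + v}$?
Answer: $- \frac{1201}{8} \approx -150.13$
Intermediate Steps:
$T{\left(U \right)} = - \frac{U}{8}$
$o{\left(v \right)} = \frac{7}{-11 + v}$ ($o{\left(v \right)} = \frac{-4 + 11}{-11 + v} = \frac{7}{-11 + v}$)
$o{\left(19 \right)} + \left(j - T{\left(8 \right)}\right) = \frac{7}{-11 + 19} - \left(152 - 1\right) = \frac{7}{8} - 151 = - \frac{1201}{8}$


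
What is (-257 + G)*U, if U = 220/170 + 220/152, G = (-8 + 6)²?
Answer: -448063/646 ≈ -693.60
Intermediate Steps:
G = 4 (G = (-2)² = 4)
U = 1771/646 (U = 220*(1/170) + 220*(1/152) = 22/17 + 55/38 = 1771/646 ≈ 2.7415)
(-257 + G)*U = (-257 + 4)*(1771/646) = -253*1771/646 = -448063/646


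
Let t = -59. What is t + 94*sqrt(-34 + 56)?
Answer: -59 + 94*sqrt(22) ≈ 381.90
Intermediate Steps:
t + 94*sqrt(-34 + 56) = -59 + 94*sqrt(-34 + 56) = -59 + 94*sqrt(22)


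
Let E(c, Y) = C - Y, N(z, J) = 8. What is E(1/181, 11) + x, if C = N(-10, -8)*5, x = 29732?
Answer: 29761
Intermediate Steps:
C = 40 (C = 8*5 = 40)
E(c, Y) = 40 - Y
E(1/181, 11) + x = (40 - 1*11) + 29732 = (40 - 11) + 29732 = 29 + 29732 = 29761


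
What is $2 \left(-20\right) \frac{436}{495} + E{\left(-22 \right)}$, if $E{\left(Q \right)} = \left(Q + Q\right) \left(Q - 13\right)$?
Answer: $\frac{148972}{99} \approx 1504.8$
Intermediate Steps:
$E{\left(Q \right)} = 2 Q \left(-13 + Q\right)$
$2 \left(-20\right) \frac{436}{495} + E{\left(-22 \right)} = 2 \left(-20\right) \frac{436}{495} + 2 \left(-22\right) \left(-13 - 22\right) = - 40 \cdot 436 \cdot \frac{1}{495} + 2 \left(-22\right) \left(-35\right) = \left(-40\right) \frac{436}{495} + 1540 = - \frac{3488}{99} + 1540 = \frac{148972}{99}$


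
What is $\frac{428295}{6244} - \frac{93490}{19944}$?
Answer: $\frac{71055035}{1111878} \approx 63.905$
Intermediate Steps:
$\frac{428295}{6244} - \frac{93490}{19944} = 428295 \cdot \frac{1}{6244} - \frac{46745}{9972} = \frac{61185}{892} - \frac{46745}{9972} = \frac{71055035}{1111878}$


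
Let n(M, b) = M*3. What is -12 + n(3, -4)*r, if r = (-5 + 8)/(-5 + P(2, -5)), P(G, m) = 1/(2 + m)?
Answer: -273/16 ≈ -17.063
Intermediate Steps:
n(M, b) = 3*M
r = -9/16 (r = (-5 + 8)/(-5 + 1/(2 - 5)) = 3/(-5 + 1/(-3)) = 3/(-5 - ⅓) = 3/(-16/3) = 3*(-3/16) = -9/16 ≈ -0.56250)
-12 + n(3, -4)*r = -12 + (3*3)*(-9/16) = -12 + 9*(-9/16) = -12 - 81/16 = -273/16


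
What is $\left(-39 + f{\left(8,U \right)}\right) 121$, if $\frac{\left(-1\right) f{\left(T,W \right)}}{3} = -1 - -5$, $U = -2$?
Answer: $-6171$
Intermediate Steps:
$f{\left(T,W \right)} = -12$ ($f{\left(T,W \right)} = - 3 \left(-1 - -5\right) = - 3 \left(-1 + 5\right) = \left(-3\right) 4 = -12$)
$\left(-39 + f{\left(8,U \right)}\right) 121 = \left(-39 - 12\right) 121 = \left(-51\right) 121 = -6171$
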